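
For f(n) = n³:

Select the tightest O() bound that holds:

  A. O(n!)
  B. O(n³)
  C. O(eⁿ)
B

f(n) = n³ is O(n³).
All listed options are valid Big-O bounds (upper bounds),
but O(n³) is the tightest (smallest valid bound).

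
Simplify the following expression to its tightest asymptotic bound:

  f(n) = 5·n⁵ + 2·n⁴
Θ(n⁵)

Order the terms by growth rate: 2·n⁴ ≺ 5·n⁵.
The fastest-growing term 5·n⁵ dominates as n → ∞; dropping its constant factor gives Θ(n⁵).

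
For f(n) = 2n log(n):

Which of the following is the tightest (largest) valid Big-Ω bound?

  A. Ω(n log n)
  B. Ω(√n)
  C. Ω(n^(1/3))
A

f(n) = 2n log(n) is Ω(n log n).
All listed options are valid Big-Ω bounds (lower bounds),
but Ω(n log n) is the tightest (largest valid bound).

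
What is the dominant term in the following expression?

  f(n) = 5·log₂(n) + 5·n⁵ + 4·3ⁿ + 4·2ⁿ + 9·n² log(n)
4·3ⁿ

Looking at each term:
  - 5·log₂(n) is O(log n)
  - 5·n⁵ is O(n⁵)
  - 4·3ⁿ is O(3ⁿ)
  - 4·2ⁿ is O(2ⁿ)
  - 9·n² log(n) is O(n² log n)

The term 4·3ⁿ (O(3ⁿ)) grows fastest and dominates all others.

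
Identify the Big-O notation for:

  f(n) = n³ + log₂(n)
O(n³)

The dominant term in n³ + log₂(n) is n³, which is Θ(n³).
Lower-order terms (log₂(n)) are asymptotically negligible.
Constants are absorbed, so the tightest bound is O(n³).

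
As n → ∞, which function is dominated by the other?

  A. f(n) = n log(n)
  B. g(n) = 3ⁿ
A

f(n) = n log(n) is O(n log n), while g(n) = 3ⁿ is O(3ⁿ).
Since O(n log n) grows slower than O(3ⁿ), f(n) is dominated.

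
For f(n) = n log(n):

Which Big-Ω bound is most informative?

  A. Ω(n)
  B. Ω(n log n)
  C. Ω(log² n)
B

f(n) = n log(n) is Ω(n log n).
All listed options are valid Big-Ω bounds (lower bounds),
but Ω(n log n) is the tightest (largest valid bound).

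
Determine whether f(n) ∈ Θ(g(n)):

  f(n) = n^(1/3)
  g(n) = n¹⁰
False

f(n) = n^(1/3) is O(n^(1/3)), and g(n) = n¹⁰ is O(n¹⁰).
Since they have different growth rates, f(n) = Θ(g(n)) is false.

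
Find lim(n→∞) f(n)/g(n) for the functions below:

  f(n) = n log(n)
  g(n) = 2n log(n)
1/2

Since n log(n) and 2n log(n) have the same growth rate (O(n log n)),
the ratio converges to a constant: 1/2.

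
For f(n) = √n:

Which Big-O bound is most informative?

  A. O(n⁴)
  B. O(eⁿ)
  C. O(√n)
C

f(n) = √n is O(√n).
All listed options are valid Big-O bounds (upper bounds),
but O(√n) is the tightest (smallest valid bound).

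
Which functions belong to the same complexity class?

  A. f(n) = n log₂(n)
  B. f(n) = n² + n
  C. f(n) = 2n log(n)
A and C

Examining each function:
  A. n log₂(n) is O(n log n)
  B. n² + n is O(n²)
  C. 2n log(n) is O(n log n)

Functions A and C both have the same complexity class.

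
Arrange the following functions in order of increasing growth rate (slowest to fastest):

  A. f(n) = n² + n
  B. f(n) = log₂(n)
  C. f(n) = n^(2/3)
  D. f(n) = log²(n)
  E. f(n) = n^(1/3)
B < D < E < C < A

Comparing growth rates:
B = log₂(n) is O(log n)
D = log²(n) is O(log² n)
E = n^(1/3) is O(n^(1/3))
C = n^(2/3) is O(n^(2/3))
A = n² + n is O(n²)

Therefore, the order from slowest to fastest is: B < D < E < C < A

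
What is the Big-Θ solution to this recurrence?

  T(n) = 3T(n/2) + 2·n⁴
Θ(n⁴)

Master Theorem: a = 3, b = 2, f(n) = 2·n⁴.
Compute the critical exponent d = log₂(3) = 1.585.
Compare f(n) = Θ(n⁴) against n^d:
  k = 4 > d = 1.585, so f(n) = Ω(n^(d+ε)) — Case 3.
  Regularity: a·(n/b)^4/n^4 = a/b^4 = 3/16 < 1 ✓.
  The top-level work dominates: T(n) = Θ(f(n)) = Θ(n⁴).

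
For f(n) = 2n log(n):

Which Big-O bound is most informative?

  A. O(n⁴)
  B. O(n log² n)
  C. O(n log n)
C

f(n) = 2n log(n) is O(n log n).
All listed options are valid Big-O bounds (upper bounds),
but O(n log n) is the tightest (smallest valid bound).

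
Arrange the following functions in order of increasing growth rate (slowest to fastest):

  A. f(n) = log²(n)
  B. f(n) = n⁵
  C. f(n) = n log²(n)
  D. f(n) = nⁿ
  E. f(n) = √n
A < E < C < B < D

Comparing growth rates:
A = log²(n) is O(log² n)
E = √n is O(√n)
C = n log²(n) is O(n log² n)
B = n⁵ is O(n⁵)
D = nⁿ is O(nⁿ)

Therefore, the order from slowest to fastest is: A < E < C < B < D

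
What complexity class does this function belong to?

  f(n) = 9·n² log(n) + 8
O(n² log n)

The dominant term in 9·n² log(n) + 8 is 9·n² log(n), which is Θ(n² log n).
Lower-order terms (8) are asymptotically negligible.
Constants are absorbed, so the tightest bound is O(n² log n).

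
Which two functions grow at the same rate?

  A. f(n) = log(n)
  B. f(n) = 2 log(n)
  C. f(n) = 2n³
A and B

Examining each function:
  A. log(n) is O(log n)
  B. 2 log(n) is O(log n)
  C. 2n³ is O(n³)

Functions A and B both have the same complexity class.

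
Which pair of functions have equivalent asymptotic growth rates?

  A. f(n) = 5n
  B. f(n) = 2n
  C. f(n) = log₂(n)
A and B

Examining each function:
  A. 5n is O(n)
  B. 2n is O(n)
  C. log₂(n) is O(log n)

Functions A and B both have the same complexity class.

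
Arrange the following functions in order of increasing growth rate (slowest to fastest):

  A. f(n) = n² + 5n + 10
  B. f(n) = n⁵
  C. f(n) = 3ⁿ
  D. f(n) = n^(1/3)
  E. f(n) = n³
D < A < E < B < C

Comparing growth rates:
D = n^(1/3) is O(n^(1/3))
A = n² + 5n + 10 is O(n²)
E = n³ is O(n³)
B = n⁵ is O(n⁵)
C = 3ⁿ is O(3ⁿ)

Therefore, the order from slowest to fastest is: D < A < E < B < C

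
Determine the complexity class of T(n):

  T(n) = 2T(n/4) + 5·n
Θ(n)

Master Theorem: a = 2, b = 4, f(n) = 5·n.
Compute the critical exponent d = log₄(2) = 0.500.
Compare f(n) = Θ(n) against n^d:
  k = 1 > d = 0.500, so f(n) = Ω(n^(d+ε)) — Case 3.
  Regularity: a·(n/b)^1/n^1 = a/b^1 = 2/4 < 1 ✓.
  The top-level work dominates: T(n) = Θ(f(n)) = Θ(n).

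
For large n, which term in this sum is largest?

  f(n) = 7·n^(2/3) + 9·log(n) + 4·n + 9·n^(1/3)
4·n

Looking at each term:
  - 7·n^(2/3) is O(n^(2/3))
  - 9·log(n) is O(log n)
  - 4·n is O(n)
  - 9·n^(1/3) is O(n^(1/3))

The term 4·n (O(n)) grows fastest and dominates all others.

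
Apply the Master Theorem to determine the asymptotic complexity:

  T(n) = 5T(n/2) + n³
Θ(n³)

Master Theorem: a = 5, b = 2, f(n) = n³.
Compute the critical exponent d = log₂(5) = 2.322.
Compare f(n) = Θ(n³) against n^d:
  k = 3 > d = 2.322, so f(n) = Ω(n^(d+ε)) — Case 3.
  Regularity: a·(n/b)^3/n^3 = a/b^3 = 5/8 < 1 ✓.
  The top-level work dominates: T(n) = Θ(f(n)) = Θ(n³).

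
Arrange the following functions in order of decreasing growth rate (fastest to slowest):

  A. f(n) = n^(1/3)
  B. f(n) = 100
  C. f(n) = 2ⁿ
C > A > B

Comparing growth rates:
C = 2ⁿ is O(2ⁿ)
A = n^(1/3) is O(n^(1/3))
B = 100 is O(1)

Therefore, the order from fastest to slowest is: C > A > B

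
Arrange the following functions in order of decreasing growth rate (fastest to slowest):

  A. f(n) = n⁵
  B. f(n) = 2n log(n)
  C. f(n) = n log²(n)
A > C > B

Comparing growth rates:
A = n⁵ is O(n⁵)
C = n log²(n) is O(n log² n)
B = 2n log(n) is O(n log n)

Therefore, the order from fastest to slowest is: A > C > B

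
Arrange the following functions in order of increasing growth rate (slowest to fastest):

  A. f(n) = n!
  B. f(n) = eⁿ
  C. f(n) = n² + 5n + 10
C < B < A

Comparing growth rates:
C = n² + 5n + 10 is O(n²)
B = eⁿ is O(eⁿ)
A = n! is O(n!)

Therefore, the order from slowest to fastest is: C < B < A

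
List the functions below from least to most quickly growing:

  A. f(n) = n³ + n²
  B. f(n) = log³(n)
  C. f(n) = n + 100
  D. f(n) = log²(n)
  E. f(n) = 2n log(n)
D < B < C < E < A

Comparing growth rates:
D = log²(n) is O(log² n)
B = log³(n) is O(log³ n)
C = n + 100 is O(n)
E = 2n log(n) is O(n log n)
A = n³ + n² is O(n³)

Therefore, the order from slowest to fastest is: D < B < C < E < A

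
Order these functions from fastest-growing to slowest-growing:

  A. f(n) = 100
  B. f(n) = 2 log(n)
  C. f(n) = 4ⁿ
C > B > A

Comparing growth rates:
C = 4ⁿ is O(4ⁿ)
B = 2 log(n) is O(log n)
A = 100 is O(1)

Therefore, the order from fastest to slowest is: C > B > A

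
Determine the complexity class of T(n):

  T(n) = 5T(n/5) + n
Θ(n log n)

Master Theorem: a = 5, b = 5, f(n) = n.
Compute the critical exponent d = log₅(5) = 1.
Compare f(n) = Θ(n) against n^d:
  k = 1 = d, so f(n) = Θ(n^d) — Case 2.
  Work is balanced across levels: T(n) = Θ(n^d log n) = Θ(n log n).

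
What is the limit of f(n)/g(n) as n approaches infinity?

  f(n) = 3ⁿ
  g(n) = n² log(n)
∞

Since 3ⁿ (O(3ⁿ)) grows faster than n² log(n) (O(n² log n)),
the ratio f(n)/g(n) → ∞ as n → ∞.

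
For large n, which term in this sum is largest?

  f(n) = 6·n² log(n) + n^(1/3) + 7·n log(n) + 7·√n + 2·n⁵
2·n⁵

Looking at each term:
  - 6·n² log(n) is O(n² log n)
  - n^(1/3) is O(n^(1/3))
  - 7·n log(n) is O(n log n)
  - 7·√n is O(√n)
  - 2·n⁵ is O(n⁵)

The term 2·n⁵ (O(n⁵)) grows fastest and dominates all others.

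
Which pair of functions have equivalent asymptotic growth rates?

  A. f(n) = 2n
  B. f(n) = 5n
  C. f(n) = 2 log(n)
A and B

Examining each function:
  A. 2n is O(n)
  B. 5n is O(n)
  C. 2 log(n) is O(log n)

Functions A and B both have the same complexity class.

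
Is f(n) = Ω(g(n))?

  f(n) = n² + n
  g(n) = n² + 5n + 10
True

f(n) = n² + n and g(n) = n² + 5n + 10 are both O(n²).
Big-Ω permits equal growth rates (f ≥ c·g for some c > 0), so f(n) = Ω(g(n)) is true.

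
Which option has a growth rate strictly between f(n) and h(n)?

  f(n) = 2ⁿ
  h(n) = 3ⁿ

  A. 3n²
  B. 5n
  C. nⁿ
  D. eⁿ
D

We need g(n) with 2ⁿ = o(g(n)) and g(n) = o(3ⁿ), i.e. O(2ⁿ) ≺ g ≺ O(3ⁿ).
Check each option:
  A. 3n² — O(n²) does not grow strictly faster than f(n)
  B. 5n — O(n) does not grow strictly faster than f(n)
  C. nⁿ — O(nⁿ) does not grow strictly slower than h(n)
  D. eⁿ — O(eⁿ) is strictly between O(2ⁿ) and O(3ⁿ) ✓

Only option D (eⁿ) lies strictly between.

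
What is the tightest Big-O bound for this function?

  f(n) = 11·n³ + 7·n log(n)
O(n³)

The dominant term in 11·n³ + 7·n log(n) is 11·n³, which is Θ(n³).
Lower-order terms (7·n log(n)) are asymptotically negligible.
Constants are absorbed, so the tightest bound is O(n³).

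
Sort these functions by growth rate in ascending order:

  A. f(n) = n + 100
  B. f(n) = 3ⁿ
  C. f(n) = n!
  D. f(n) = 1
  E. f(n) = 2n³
D < A < E < B < C

Comparing growth rates:
D = 1 is O(1)
A = n + 100 is O(n)
E = 2n³ is O(n³)
B = 3ⁿ is O(3ⁿ)
C = n! is O(n!)

Therefore, the order from slowest to fastest is: D < A < E < B < C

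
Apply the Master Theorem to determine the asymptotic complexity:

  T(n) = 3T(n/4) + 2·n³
Θ(n³)

Master Theorem: a = 3, b = 4, f(n) = 2·n³.
Compute the critical exponent d = log₄(3) = 0.792.
Compare f(n) = Θ(n³) against n^d:
  k = 3 > d = 0.792, so f(n) = Ω(n^(d+ε)) — Case 3.
  Regularity: a·(n/b)^3/n^3 = a/b^3 = 3/64 < 1 ✓.
  The top-level work dominates: T(n) = Θ(f(n)) = Θ(n³).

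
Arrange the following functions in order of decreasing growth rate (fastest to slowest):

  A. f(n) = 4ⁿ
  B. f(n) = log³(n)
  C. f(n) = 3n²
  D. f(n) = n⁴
A > D > C > B

Comparing growth rates:
A = 4ⁿ is O(4ⁿ)
D = n⁴ is O(n⁴)
C = 3n² is O(n²)
B = log³(n) is O(log³ n)

Therefore, the order from fastest to slowest is: A > D > C > B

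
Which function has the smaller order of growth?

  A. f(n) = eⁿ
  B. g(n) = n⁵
B

f(n) = eⁿ is O(eⁿ), while g(n) = n⁵ is O(n⁵).
Since O(n⁵) grows slower than O(eⁿ), g(n) is dominated.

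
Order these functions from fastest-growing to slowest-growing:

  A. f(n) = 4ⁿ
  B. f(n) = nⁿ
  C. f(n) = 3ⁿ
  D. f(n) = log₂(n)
B > A > C > D

Comparing growth rates:
B = nⁿ is O(nⁿ)
A = 4ⁿ is O(4ⁿ)
C = 3ⁿ is O(3ⁿ)
D = log₂(n) is O(log n)

Therefore, the order from fastest to slowest is: B > A > C > D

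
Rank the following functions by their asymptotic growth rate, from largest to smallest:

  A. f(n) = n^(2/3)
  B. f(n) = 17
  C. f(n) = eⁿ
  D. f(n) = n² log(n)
C > D > A > B

Comparing growth rates:
C = eⁿ is O(eⁿ)
D = n² log(n) is O(n² log n)
A = n^(2/3) is O(n^(2/3))
B = 17 is O(1)

Therefore, the order from fastest to slowest is: C > D > A > B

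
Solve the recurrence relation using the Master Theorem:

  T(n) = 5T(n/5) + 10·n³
Θ(n³)

Master Theorem: a = 5, b = 5, f(n) = 10·n³.
Compute the critical exponent d = log₅(5) = 1.
Compare f(n) = Θ(n³) against n^d:
  k = 3 > d = 1, so f(n) = Ω(n^(d+ε)) — Case 3.
  Regularity: a·(n/b)^3/n^3 = a/b^3 = 5/125 < 1 ✓.
  The top-level work dominates: T(n) = Θ(f(n)) = Θ(n³).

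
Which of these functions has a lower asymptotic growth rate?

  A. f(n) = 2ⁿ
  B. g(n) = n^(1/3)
B

f(n) = 2ⁿ is O(2ⁿ), while g(n) = n^(1/3) is O(n^(1/3)).
Since O(n^(1/3)) grows slower than O(2ⁿ), g(n) is dominated.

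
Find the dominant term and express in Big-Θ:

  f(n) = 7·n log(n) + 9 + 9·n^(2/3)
Θ(n log n)

Order the terms by growth rate: 9 ≺ 9·n^(2/3) ≺ 7·n log(n).
The fastest-growing term 7·n log(n) dominates as n → ∞; dropping its constant factor gives Θ(n log n).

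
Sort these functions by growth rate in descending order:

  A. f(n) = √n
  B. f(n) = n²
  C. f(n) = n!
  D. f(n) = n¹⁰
C > D > B > A

Comparing growth rates:
C = n! is O(n!)
D = n¹⁰ is O(n¹⁰)
B = n² is O(n²)
A = √n is O(√n)

Therefore, the order from fastest to slowest is: C > D > B > A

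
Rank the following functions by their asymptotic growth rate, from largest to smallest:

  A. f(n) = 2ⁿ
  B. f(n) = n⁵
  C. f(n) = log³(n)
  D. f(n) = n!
D > A > B > C

Comparing growth rates:
D = n! is O(n!)
A = 2ⁿ is O(2ⁿ)
B = n⁵ is O(n⁵)
C = log³(n) is O(log³ n)

Therefore, the order from fastest to slowest is: D > A > B > C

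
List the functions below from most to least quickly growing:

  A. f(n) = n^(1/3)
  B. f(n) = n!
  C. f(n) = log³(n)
B > A > C

Comparing growth rates:
B = n! is O(n!)
A = n^(1/3) is O(n^(1/3))
C = log³(n) is O(log³ n)

Therefore, the order from fastest to slowest is: B > A > C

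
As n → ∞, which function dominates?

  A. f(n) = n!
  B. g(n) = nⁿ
B

f(n) = n! is O(n!), while g(n) = nⁿ is O(nⁿ).
Since O(nⁿ) grows faster than O(n!), g(n) dominates.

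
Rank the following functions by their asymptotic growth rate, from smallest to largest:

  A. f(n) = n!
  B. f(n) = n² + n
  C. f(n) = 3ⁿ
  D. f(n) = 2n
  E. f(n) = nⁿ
D < B < C < A < E

Comparing growth rates:
D = 2n is O(n)
B = n² + n is O(n²)
C = 3ⁿ is O(3ⁿ)
A = n! is O(n!)
E = nⁿ is O(nⁿ)

Therefore, the order from slowest to fastest is: D < B < C < A < E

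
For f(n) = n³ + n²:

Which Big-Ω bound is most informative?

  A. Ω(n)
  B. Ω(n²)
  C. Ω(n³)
C

f(n) = n³ + n² is Ω(n³).
All listed options are valid Big-Ω bounds (lower bounds),
but Ω(n³) is the tightest (largest valid bound).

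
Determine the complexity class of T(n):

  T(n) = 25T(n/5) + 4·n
Θ(n²)

Master Theorem: a = 25, b = 5, f(n) = 4·n.
Compute the critical exponent d = log₅(25) = 2.
Compare f(n) = Θ(n) against n^d:
  k = 1 < d = 2, so f(n) = O(n^(d-ε)) — Case 1.
  The recursion cost dominates: T(n) = Θ(n^d) = Θ(n²).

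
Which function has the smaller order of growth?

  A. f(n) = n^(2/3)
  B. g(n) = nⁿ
A

f(n) = n^(2/3) is O(n^(2/3)), while g(n) = nⁿ is O(nⁿ).
Since O(n^(2/3)) grows slower than O(nⁿ), f(n) is dominated.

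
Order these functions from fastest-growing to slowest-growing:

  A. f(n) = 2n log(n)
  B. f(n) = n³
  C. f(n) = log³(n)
B > A > C

Comparing growth rates:
B = n³ is O(n³)
A = 2n log(n) is O(n log n)
C = log³(n) is O(log³ n)

Therefore, the order from fastest to slowest is: B > A > C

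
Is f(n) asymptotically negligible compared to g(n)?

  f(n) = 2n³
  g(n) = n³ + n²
False

f(n) = 2n³ is O(n³), and g(n) = n³ + n² is O(n³).
Since they have the same growth rate, f(n) = o(g(n)) is false.
(f = o(g) requires f to grow strictly slower, not equal.)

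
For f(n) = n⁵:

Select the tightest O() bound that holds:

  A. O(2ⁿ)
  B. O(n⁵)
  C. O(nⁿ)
B

f(n) = n⁵ is O(n⁵).
All listed options are valid Big-O bounds (upper bounds),
but O(n⁵) is the tightest (smallest valid bound).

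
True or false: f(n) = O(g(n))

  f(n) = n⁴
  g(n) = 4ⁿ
True

f(n) = n⁴ is O(n⁴), and g(n) = 4ⁿ is O(4ⁿ).
Since O(n⁴) ⊆ O(4ⁿ) (f grows no faster than g), f(n) = O(g(n)) is true.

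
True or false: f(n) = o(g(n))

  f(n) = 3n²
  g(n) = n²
False

f(n) = 3n² is O(n²), and g(n) = n² is O(n²).
Since they have the same growth rate, f(n) = o(g(n)) is false.
(f = o(g) requires f to grow strictly slower, not equal.)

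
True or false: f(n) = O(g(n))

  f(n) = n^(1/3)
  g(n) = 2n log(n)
True

f(n) = n^(1/3) is O(n^(1/3)), and g(n) = 2n log(n) is O(n log n).
Since O(n^(1/3)) ⊆ O(n log n) (f grows no faster than g), f(n) = O(g(n)) is true.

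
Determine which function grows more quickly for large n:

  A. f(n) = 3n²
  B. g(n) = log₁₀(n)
A

f(n) = 3n² is O(n²), while g(n) = log₁₀(n) is O(log n).
Since O(n²) grows faster than O(log n), f(n) dominates.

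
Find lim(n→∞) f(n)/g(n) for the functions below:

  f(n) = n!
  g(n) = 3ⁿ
∞

Since n! (O(n!)) grows faster than 3ⁿ (O(3ⁿ)),
the ratio f(n)/g(n) → ∞ as n → ∞.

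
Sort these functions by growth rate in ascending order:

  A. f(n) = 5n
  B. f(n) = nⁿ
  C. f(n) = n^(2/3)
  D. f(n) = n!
C < A < D < B

Comparing growth rates:
C = n^(2/3) is O(n^(2/3))
A = 5n is O(n)
D = n! is O(n!)
B = nⁿ is O(nⁿ)

Therefore, the order from slowest to fastest is: C < A < D < B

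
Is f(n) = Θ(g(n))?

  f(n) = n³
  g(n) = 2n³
True

f(n) = n³ and g(n) = 2n³ are both O(n³).
Since they have the same asymptotic growth rate, f(n) = Θ(g(n)) is true.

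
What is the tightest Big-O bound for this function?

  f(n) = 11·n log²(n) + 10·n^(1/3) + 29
O(n log² n)

The dominant term in 11·n log²(n) + 10·n^(1/3) + 29 is 11·n log²(n), which is Θ(n log² n).
Lower-order terms (10·n^(1/3), 29) are asymptotically negligible.
Constants are absorbed, so the tightest bound is O(n log² n).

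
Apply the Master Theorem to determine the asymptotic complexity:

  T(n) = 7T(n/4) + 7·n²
Θ(n²)

Master Theorem: a = 7, b = 4, f(n) = 7·n².
Compute the critical exponent d = log₄(7) = 1.404.
Compare f(n) = Θ(n²) against n^d:
  k = 2 > d = 1.404, so f(n) = Ω(n^(d+ε)) — Case 3.
  Regularity: a·(n/b)^2/n^2 = a/b^2 = 7/16 < 1 ✓.
  The top-level work dominates: T(n) = Θ(f(n)) = Θ(n²).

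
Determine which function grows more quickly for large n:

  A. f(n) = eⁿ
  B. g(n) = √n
A

f(n) = eⁿ is O(eⁿ), while g(n) = √n is O(√n).
Since O(eⁿ) grows faster than O(√n), f(n) dominates.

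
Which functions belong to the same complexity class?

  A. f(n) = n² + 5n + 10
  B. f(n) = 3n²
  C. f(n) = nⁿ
A and B

Examining each function:
  A. n² + 5n + 10 is O(n²)
  B. 3n² is O(n²)
  C. nⁿ is O(nⁿ)

Functions A and B both have the same complexity class.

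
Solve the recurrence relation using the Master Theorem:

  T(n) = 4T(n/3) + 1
Θ(n^log₃(4))

Master Theorem: a = 4, b = 3, f(n) = 1.
Compute the critical exponent d = log₃(4) = 1.262.
Compare f(n) = Θ(1) against n^d:
  k = 0 < d = 1.262, so f(n) = O(n^(d-ε)) — Case 1.
  The recursion cost dominates: T(n) = Θ(n^d) = Θ(n^log₃(4)).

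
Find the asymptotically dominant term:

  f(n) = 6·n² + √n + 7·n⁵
7·n⁵

Looking at each term:
  - 6·n² is O(n²)
  - √n is O(√n)
  - 7·n⁵ is O(n⁵)

The term 7·n⁵ (O(n⁵)) grows fastest and dominates all others.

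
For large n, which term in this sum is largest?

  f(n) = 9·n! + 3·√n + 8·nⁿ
8·nⁿ

Looking at each term:
  - 9·n! is O(n!)
  - 3·√n is O(√n)
  - 8·nⁿ is O(nⁿ)

The term 8·nⁿ (O(nⁿ)) grows fastest and dominates all others.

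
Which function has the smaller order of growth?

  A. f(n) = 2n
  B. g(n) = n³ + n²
A

f(n) = 2n is O(n), while g(n) = n³ + n² is O(n³).
Since O(n) grows slower than O(n³), f(n) is dominated.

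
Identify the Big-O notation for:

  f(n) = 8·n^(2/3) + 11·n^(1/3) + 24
O(n^(2/3))

The dominant term in 8·n^(2/3) + 11·n^(1/3) + 24 is 8·n^(2/3), which is Θ(n^(2/3)).
Lower-order terms (11·n^(1/3), 24) are asymptotically negligible.
Constants are absorbed, so the tightest bound is O(n^(2/3)).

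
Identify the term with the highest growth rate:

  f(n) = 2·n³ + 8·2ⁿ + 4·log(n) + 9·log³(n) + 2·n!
2·n!

Looking at each term:
  - 2·n³ is O(n³)
  - 8·2ⁿ is O(2ⁿ)
  - 4·log(n) is O(log n)
  - 9·log³(n) is O(log³ n)
  - 2·n! is O(n!)

The term 2·n! (O(n!)) grows fastest and dominates all others.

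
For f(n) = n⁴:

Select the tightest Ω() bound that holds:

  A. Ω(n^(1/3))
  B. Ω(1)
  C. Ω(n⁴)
C

f(n) = n⁴ is Ω(n⁴).
All listed options are valid Big-Ω bounds (lower bounds),
but Ω(n⁴) is the tightest (largest valid bound).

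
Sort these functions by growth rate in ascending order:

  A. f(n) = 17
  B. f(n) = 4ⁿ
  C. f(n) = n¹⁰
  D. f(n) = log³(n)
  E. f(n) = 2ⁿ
A < D < C < E < B

Comparing growth rates:
A = 17 is O(1)
D = log³(n) is O(log³ n)
C = n¹⁰ is O(n¹⁰)
E = 2ⁿ is O(2ⁿ)
B = 4ⁿ is O(4ⁿ)

Therefore, the order from slowest to fastest is: A < D < C < E < B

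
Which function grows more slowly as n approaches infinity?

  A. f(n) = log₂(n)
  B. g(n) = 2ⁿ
A

f(n) = log₂(n) is O(log n), while g(n) = 2ⁿ is O(2ⁿ).
Since O(log n) grows slower than O(2ⁿ), f(n) is dominated.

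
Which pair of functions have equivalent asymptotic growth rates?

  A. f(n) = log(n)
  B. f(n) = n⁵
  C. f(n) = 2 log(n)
A and C

Examining each function:
  A. log(n) is O(log n)
  B. n⁵ is O(n⁵)
  C. 2 log(n) is O(log n)

Functions A and C both have the same complexity class.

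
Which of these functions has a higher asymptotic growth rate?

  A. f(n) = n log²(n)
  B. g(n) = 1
A

f(n) = n log²(n) is O(n log² n), while g(n) = 1 is O(1).
Since O(n log² n) grows faster than O(1), f(n) dominates.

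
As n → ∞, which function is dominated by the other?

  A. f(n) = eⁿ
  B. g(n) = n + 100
B

f(n) = eⁿ is O(eⁿ), while g(n) = n + 100 is O(n).
Since O(n) grows slower than O(eⁿ), g(n) is dominated.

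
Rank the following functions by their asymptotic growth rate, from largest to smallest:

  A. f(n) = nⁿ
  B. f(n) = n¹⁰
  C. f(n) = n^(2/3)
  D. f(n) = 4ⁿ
A > D > B > C

Comparing growth rates:
A = nⁿ is O(nⁿ)
D = 4ⁿ is O(4ⁿ)
B = n¹⁰ is O(n¹⁰)
C = n^(2/3) is O(n^(2/3))

Therefore, the order from fastest to slowest is: A > D > B > C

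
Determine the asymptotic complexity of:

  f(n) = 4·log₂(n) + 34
O(log n)

The dominant term in 4·log₂(n) + 34 is 4·log₂(n), which is Θ(log n).
Lower-order terms (34) are asymptotically negligible.
Constants are absorbed, so the tightest bound is O(log n).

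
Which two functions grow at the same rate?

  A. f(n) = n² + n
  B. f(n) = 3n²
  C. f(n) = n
A and B

Examining each function:
  A. n² + n is O(n²)
  B. 3n² is O(n²)
  C. n is O(n)

Functions A and B both have the same complexity class.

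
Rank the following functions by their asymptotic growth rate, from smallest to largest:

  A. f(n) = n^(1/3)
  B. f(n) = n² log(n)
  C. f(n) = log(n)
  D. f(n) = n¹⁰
C < A < B < D

Comparing growth rates:
C = log(n) is O(log n)
A = n^(1/3) is O(n^(1/3))
B = n² log(n) is O(n² log n)
D = n¹⁰ is O(n¹⁰)

Therefore, the order from slowest to fastest is: C < A < B < D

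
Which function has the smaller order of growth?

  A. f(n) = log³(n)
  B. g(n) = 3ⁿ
A

f(n) = log³(n) is O(log³ n), while g(n) = 3ⁿ is O(3ⁿ).
Since O(log³ n) grows slower than O(3ⁿ), f(n) is dominated.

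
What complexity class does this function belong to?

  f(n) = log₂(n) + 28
O(log n)

The dominant term in log₂(n) + 28 is log₂(n), which is Θ(log n).
Lower-order terms (28) are asymptotically negligible.
Constants are absorbed, so the tightest bound is O(log n).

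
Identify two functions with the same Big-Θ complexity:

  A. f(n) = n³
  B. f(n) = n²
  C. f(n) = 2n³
A and C

Examining each function:
  A. n³ is O(n³)
  B. n² is O(n²)
  C. 2n³ is O(n³)

Functions A and C both have the same complexity class.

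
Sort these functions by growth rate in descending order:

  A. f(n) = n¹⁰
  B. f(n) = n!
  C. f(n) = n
B > A > C

Comparing growth rates:
B = n! is O(n!)
A = n¹⁰ is O(n¹⁰)
C = n is O(n)

Therefore, the order from fastest to slowest is: B > A > C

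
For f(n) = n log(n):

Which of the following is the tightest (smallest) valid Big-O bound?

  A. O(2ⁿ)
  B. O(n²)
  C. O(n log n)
C

f(n) = n log(n) is O(n log n).
All listed options are valid Big-O bounds (upper bounds),
but O(n log n) is the tightest (smallest valid bound).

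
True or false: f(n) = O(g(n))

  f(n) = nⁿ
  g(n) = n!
False

f(n) = nⁿ is O(nⁿ), and g(n) = n! is O(n!).
Since O(nⁿ) grows faster than O(n!), f(n) = O(g(n)) is false.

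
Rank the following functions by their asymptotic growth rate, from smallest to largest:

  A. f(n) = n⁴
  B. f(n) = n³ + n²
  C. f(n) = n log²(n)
C < B < A

Comparing growth rates:
C = n log²(n) is O(n log² n)
B = n³ + n² is O(n³)
A = n⁴ is O(n⁴)

Therefore, the order from slowest to fastest is: C < B < A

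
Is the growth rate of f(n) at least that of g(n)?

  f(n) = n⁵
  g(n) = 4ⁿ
False

f(n) = n⁵ is O(n⁵), and g(n) = 4ⁿ is O(4ⁿ).
Since O(n⁵) grows slower than O(4ⁿ), f(n) = Ω(g(n)) is false.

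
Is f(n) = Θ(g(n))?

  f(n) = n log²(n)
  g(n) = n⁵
False

f(n) = n log²(n) is O(n log² n), and g(n) = n⁵ is O(n⁵).
Since they have different growth rates, f(n) = Θ(g(n)) is false.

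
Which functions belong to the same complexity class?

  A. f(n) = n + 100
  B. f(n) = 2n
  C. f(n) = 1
A and B

Examining each function:
  A. n + 100 is O(n)
  B. 2n is O(n)
  C. 1 is O(1)

Functions A and B both have the same complexity class.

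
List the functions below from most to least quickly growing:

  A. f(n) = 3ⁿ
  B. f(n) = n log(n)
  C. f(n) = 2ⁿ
A > C > B

Comparing growth rates:
A = 3ⁿ is O(3ⁿ)
C = 2ⁿ is O(2ⁿ)
B = n log(n) is O(n log n)

Therefore, the order from fastest to slowest is: A > C > B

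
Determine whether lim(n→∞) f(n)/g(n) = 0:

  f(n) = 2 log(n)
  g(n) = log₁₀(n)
False

f(n) = 2 log(n) is O(log n), and g(n) = log₁₀(n) is O(log n).
Since they have the same growth rate, f(n) = o(g(n)) is false.
(f = o(g) requires f to grow strictly slower, not equal.)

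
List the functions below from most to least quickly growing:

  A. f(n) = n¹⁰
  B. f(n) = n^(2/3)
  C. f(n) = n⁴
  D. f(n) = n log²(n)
A > C > D > B

Comparing growth rates:
A = n¹⁰ is O(n¹⁰)
C = n⁴ is O(n⁴)
D = n log²(n) is O(n log² n)
B = n^(2/3) is O(n^(2/3))

Therefore, the order from fastest to slowest is: A > C > D > B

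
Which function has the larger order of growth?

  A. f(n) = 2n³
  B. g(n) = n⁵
B

f(n) = 2n³ is O(n³), while g(n) = n⁵ is O(n⁵).
Since O(n⁵) grows faster than O(n³), g(n) dominates.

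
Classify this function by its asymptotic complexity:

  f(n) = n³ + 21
O(n³)

The dominant term in n³ + 21 is n³, which is Θ(n³).
Lower-order terms (21) are asymptotically negligible.
Constants are absorbed, so the tightest bound is O(n³).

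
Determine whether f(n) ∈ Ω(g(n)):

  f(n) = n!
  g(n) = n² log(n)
True

f(n) = n! is O(n!), and g(n) = n² log(n) is O(n² log n).
Since O(n!) grows at least as fast as O(n² log n), f(n) = Ω(g(n)) is true.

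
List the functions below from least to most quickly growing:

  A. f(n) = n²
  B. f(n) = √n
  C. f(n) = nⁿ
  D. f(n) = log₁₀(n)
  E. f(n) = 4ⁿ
D < B < A < E < C

Comparing growth rates:
D = log₁₀(n) is O(log n)
B = √n is O(√n)
A = n² is O(n²)
E = 4ⁿ is O(4ⁿ)
C = nⁿ is O(nⁿ)

Therefore, the order from slowest to fastest is: D < B < A < E < C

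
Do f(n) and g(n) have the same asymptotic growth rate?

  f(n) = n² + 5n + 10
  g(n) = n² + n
True

f(n) = n² + 5n + 10 and g(n) = n² + n are both O(n²).
Since they have the same asymptotic growth rate, f(n) = Θ(g(n)) is true.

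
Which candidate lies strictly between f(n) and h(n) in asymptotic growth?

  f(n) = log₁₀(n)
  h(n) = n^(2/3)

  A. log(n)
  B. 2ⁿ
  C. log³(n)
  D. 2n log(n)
C

We need g(n) with log₁₀(n) = o(g(n)) and g(n) = o(n^(2/3)), i.e. O(log n) ≺ g ≺ O(n^(2/3)).
Check each option:
  A. log(n) — O(log n) does not grow strictly faster than f(n)
  B. 2ⁿ — O(2ⁿ) does not grow strictly slower than h(n)
  C. log³(n) — O(log³ n) is strictly between O(log n) and O(n^(2/3)) ✓
  D. 2n log(n) — O(n log n) does not grow strictly slower than h(n)

Only option C (log³(n)) lies strictly between.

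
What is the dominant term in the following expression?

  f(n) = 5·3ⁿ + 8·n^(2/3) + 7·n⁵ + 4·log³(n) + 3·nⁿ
3·nⁿ

Looking at each term:
  - 5·3ⁿ is O(3ⁿ)
  - 8·n^(2/3) is O(n^(2/3))
  - 7·n⁵ is O(n⁵)
  - 4·log³(n) is O(log³ n)
  - 3·nⁿ is O(nⁿ)

The term 3·nⁿ (O(nⁿ)) grows fastest and dominates all others.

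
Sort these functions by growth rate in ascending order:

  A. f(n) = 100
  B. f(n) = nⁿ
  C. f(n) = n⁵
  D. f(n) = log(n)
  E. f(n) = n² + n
A < D < E < C < B

Comparing growth rates:
A = 100 is O(1)
D = log(n) is O(log n)
E = n² + n is O(n²)
C = n⁵ is O(n⁵)
B = nⁿ is O(nⁿ)

Therefore, the order from slowest to fastest is: A < D < E < C < B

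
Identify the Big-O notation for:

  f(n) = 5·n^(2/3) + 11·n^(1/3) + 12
O(n^(2/3))

The dominant term in 5·n^(2/3) + 11·n^(1/3) + 12 is 5·n^(2/3), which is Θ(n^(2/3)).
Lower-order terms (11·n^(1/3), 12) are asymptotically negligible.
Constants are absorbed, so the tightest bound is O(n^(2/3)).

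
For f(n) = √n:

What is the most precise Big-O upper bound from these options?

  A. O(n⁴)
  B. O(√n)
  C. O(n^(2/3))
B

f(n) = √n is O(√n).
All listed options are valid Big-O bounds (upper bounds),
but O(√n) is the tightest (smallest valid bound).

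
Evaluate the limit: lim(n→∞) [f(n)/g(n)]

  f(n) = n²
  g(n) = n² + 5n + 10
1

Since n² and n² + 5n + 10 have the same growth rate (O(n²)),
the ratio converges to a constant: 1.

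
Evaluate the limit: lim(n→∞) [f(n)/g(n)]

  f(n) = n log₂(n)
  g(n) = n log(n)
1/log(2)

Since n log₂(n) and n log(n) have the same growth rate (O(n log n)),
the ratio converges to a constant: 1/log(2).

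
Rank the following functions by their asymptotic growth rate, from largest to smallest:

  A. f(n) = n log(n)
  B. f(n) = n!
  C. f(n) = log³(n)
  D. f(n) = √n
B > A > D > C

Comparing growth rates:
B = n! is O(n!)
A = n log(n) is O(n log n)
D = √n is O(√n)
C = log³(n) is O(log³ n)

Therefore, the order from fastest to slowest is: B > A > D > C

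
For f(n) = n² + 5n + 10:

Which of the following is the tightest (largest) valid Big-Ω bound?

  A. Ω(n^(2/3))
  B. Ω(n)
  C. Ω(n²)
C

f(n) = n² + 5n + 10 is Ω(n²).
All listed options are valid Big-Ω bounds (lower bounds),
but Ω(n²) is the tightest (largest valid bound).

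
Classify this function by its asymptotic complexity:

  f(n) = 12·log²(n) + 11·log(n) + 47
O(log² n)

The dominant term in 12·log²(n) + 11·log(n) + 47 is 12·log²(n), which is Θ(log² n).
Lower-order terms (11·log(n), 47) are asymptotically negligible.
Constants are absorbed, so the tightest bound is O(log² n).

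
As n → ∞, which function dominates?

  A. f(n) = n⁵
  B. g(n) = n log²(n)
A

f(n) = n⁵ is O(n⁵), while g(n) = n log²(n) is O(n log² n).
Since O(n⁵) grows faster than O(n log² n), f(n) dominates.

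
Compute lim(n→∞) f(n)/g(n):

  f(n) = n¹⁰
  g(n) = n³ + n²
∞

Since n¹⁰ (O(n¹⁰)) grows faster than n³ + n² (O(n³)),
the ratio f(n)/g(n) → ∞ as n → ∞.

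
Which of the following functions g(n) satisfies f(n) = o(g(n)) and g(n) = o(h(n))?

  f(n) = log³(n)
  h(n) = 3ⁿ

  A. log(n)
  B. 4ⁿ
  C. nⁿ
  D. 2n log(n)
D

We need g(n) with log³(n) = o(g(n)) and g(n) = o(3ⁿ), i.e. O(log³ n) ≺ g ≺ O(3ⁿ).
Check each option:
  A. log(n) — O(log n) does not grow strictly faster than f(n)
  B. 4ⁿ — O(4ⁿ) does not grow strictly slower than h(n)
  C. nⁿ — O(nⁿ) does not grow strictly slower than h(n)
  D. 2n log(n) — O(n log n) is strictly between O(log³ n) and O(3ⁿ) ✓

Only option D (2n log(n)) lies strictly between.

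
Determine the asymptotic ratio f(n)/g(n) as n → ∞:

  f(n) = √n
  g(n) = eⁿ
0

Since √n (O(√n)) grows slower than eⁿ (O(eⁿ)),
the ratio f(n)/g(n) → 0 as n → ∞.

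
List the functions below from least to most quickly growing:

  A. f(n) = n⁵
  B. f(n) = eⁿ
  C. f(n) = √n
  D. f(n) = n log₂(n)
C < D < A < B

Comparing growth rates:
C = √n is O(√n)
D = n log₂(n) is O(n log n)
A = n⁵ is O(n⁵)
B = eⁿ is O(eⁿ)

Therefore, the order from slowest to fastest is: C < D < A < B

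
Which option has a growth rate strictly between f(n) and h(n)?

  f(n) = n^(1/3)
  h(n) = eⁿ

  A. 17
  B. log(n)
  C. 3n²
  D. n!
C

We need g(n) with n^(1/3) = o(g(n)) and g(n) = o(eⁿ), i.e. O(n^(1/3)) ≺ g ≺ O(eⁿ).
Check each option:
  A. 17 — O(1) does not grow strictly faster than f(n)
  B. log(n) — O(log n) does not grow strictly faster than f(n)
  C. 3n² — O(n²) is strictly between O(n^(1/3)) and O(eⁿ) ✓
  D. n! — O(n!) does not grow strictly slower than h(n)

Only option C (3n²) lies strictly between.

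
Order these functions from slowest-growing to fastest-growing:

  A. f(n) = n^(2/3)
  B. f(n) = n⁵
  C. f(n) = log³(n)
C < A < B

Comparing growth rates:
C = log³(n) is O(log³ n)
A = n^(2/3) is O(n^(2/3))
B = n⁵ is O(n⁵)

Therefore, the order from slowest to fastest is: C < A < B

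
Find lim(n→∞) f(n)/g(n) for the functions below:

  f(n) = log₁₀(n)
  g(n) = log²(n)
0

Since log₁₀(n) (O(log n)) grows slower than log²(n) (O(log² n)),
the ratio f(n)/g(n) → 0 as n → ∞.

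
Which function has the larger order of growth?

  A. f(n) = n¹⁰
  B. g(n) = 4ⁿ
B

f(n) = n¹⁰ is O(n¹⁰), while g(n) = 4ⁿ is O(4ⁿ).
Since O(4ⁿ) grows faster than O(n¹⁰), g(n) dominates.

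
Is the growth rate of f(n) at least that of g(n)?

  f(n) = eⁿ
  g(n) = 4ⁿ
False

f(n) = eⁿ is O(eⁿ), and g(n) = 4ⁿ is O(4ⁿ).
Since O(eⁿ) grows slower than O(4ⁿ), f(n) = Ω(g(n)) is false.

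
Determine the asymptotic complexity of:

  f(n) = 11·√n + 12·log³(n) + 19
O(√n)

The dominant term in 11·√n + 12·log³(n) + 19 is 11·√n, which is Θ(√n).
Lower-order terms (12·log³(n), 19) are asymptotically negligible.
Constants are absorbed, so the tightest bound is O(√n).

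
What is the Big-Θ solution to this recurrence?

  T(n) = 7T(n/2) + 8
Θ(n^log₂(7))

Master Theorem: a = 7, b = 2, f(n) = 8.
Compute the critical exponent d = log₂(7) = 2.807.
Compare f(n) = Θ(1) against n^d:
  k = 0 < d = 2.807, so f(n) = O(n^(d-ε)) — Case 1.
  The recursion cost dominates: T(n) = Θ(n^d) = Θ(n^log₂(7)).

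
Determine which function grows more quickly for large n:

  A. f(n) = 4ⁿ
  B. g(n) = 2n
A

f(n) = 4ⁿ is O(4ⁿ), while g(n) = 2n is O(n).
Since O(4ⁿ) grows faster than O(n), f(n) dominates.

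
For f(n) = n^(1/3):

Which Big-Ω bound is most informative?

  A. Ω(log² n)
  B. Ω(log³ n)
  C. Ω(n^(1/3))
C

f(n) = n^(1/3) is Ω(n^(1/3)).
All listed options are valid Big-Ω bounds (lower bounds),
but Ω(n^(1/3)) is the tightest (largest valid bound).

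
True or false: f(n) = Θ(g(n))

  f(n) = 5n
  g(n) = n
True

f(n) = 5n and g(n) = n are both O(n).
Since they have the same asymptotic growth rate, f(n) = Θ(g(n)) is true.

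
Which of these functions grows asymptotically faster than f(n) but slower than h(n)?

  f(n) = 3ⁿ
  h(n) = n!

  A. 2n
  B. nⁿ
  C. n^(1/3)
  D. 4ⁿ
D

We need g(n) with 3ⁿ = o(g(n)) and g(n) = o(n!), i.e. O(3ⁿ) ≺ g ≺ O(n!).
Check each option:
  A. 2n — O(n) does not grow strictly faster than f(n)
  B. nⁿ — O(nⁿ) does not grow strictly slower than h(n)
  C. n^(1/3) — O(n^(1/3)) does not grow strictly faster than f(n)
  D. 4ⁿ — O(4ⁿ) is strictly between O(3ⁿ) and O(n!) ✓

Only option D (4ⁿ) lies strictly between.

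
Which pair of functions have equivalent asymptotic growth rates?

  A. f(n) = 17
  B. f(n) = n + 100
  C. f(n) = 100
A and C

Examining each function:
  A. 17 is O(1)
  B. n + 100 is O(n)
  C. 100 is O(1)

Functions A and C both have the same complexity class.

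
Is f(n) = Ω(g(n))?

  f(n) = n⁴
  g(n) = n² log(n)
True

f(n) = n⁴ is O(n⁴), and g(n) = n² log(n) is O(n² log n).
Since O(n⁴) grows at least as fast as O(n² log n), f(n) = Ω(g(n)) is true.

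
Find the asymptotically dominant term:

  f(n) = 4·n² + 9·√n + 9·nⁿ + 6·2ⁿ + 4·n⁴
9·nⁿ

Looking at each term:
  - 4·n² is O(n²)
  - 9·√n is O(√n)
  - 9·nⁿ is O(nⁿ)
  - 6·2ⁿ is O(2ⁿ)
  - 4·n⁴ is O(n⁴)

The term 9·nⁿ (O(nⁿ)) grows fastest and dominates all others.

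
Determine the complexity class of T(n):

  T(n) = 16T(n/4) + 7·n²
Θ(n² log n)

Master Theorem: a = 16, b = 4, f(n) = 7·n².
Compute the critical exponent d = log₄(16) = 2.
Compare f(n) = Θ(n²) against n^d:
  k = 2 = d, so f(n) = Θ(n^d) — Case 2.
  Work is balanced across levels: T(n) = Θ(n^d log n) = Θ(n² log n).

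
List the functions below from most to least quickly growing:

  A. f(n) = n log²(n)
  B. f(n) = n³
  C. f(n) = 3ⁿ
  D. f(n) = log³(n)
C > B > A > D

Comparing growth rates:
C = 3ⁿ is O(3ⁿ)
B = n³ is O(n³)
A = n log²(n) is O(n log² n)
D = log³(n) is O(log³ n)

Therefore, the order from fastest to slowest is: C > B > A > D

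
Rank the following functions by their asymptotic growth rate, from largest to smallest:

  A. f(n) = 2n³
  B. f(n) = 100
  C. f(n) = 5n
A > C > B

Comparing growth rates:
A = 2n³ is O(n³)
C = 5n is O(n)
B = 100 is O(1)

Therefore, the order from fastest to slowest is: A > C > B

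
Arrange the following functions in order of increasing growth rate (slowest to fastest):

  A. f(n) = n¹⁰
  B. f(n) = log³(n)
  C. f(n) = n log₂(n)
B < C < A

Comparing growth rates:
B = log³(n) is O(log³ n)
C = n log₂(n) is O(n log n)
A = n¹⁰ is O(n¹⁰)

Therefore, the order from slowest to fastest is: B < C < A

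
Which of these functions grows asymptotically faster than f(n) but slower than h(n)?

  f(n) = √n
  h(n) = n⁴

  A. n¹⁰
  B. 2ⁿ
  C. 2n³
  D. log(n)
C

We need g(n) with √n = o(g(n)) and g(n) = o(n⁴), i.e. O(√n) ≺ g ≺ O(n⁴).
Check each option:
  A. n¹⁰ — O(n¹⁰) does not grow strictly slower than h(n)
  B. 2ⁿ — O(2ⁿ) does not grow strictly slower than h(n)
  C. 2n³ — O(n³) is strictly between O(√n) and O(n⁴) ✓
  D. log(n) — O(log n) does not grow strictly faster than f(n)

Only option C (2n³) lies strictly between.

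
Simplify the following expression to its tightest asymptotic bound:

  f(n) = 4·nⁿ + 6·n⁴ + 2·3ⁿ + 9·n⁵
Θ(nⁿ)

Order the terms by growth rate: 6·n⁴ ≺ 9·n⁵ ≺ 2·3ⁿ ≺ 4·nⁿ.
The fastest-growing term 4·nⁿ dominates as n → ∞; dropping its constant factor gives Θ(nⁿ).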